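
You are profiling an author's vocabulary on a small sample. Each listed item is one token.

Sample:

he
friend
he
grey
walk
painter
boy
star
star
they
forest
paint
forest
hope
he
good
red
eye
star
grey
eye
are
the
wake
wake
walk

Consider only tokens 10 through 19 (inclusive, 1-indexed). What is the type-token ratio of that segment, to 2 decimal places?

0.90

Segment tokens 10–19: they, forest, paint, forest, hope, he, good, red, eye, star
Segment N = 10, segment V = 9.
TTR = 9 / 10 = 0.90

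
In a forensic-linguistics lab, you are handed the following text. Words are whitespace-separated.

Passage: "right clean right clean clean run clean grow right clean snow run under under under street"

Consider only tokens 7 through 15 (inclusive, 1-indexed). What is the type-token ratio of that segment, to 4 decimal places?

Segment tokens 7–15: clean, grow, right, clean, snow, run, under, under, under
Segment N = 9, segment V = 6.
TTR = 6 / 9 = 0.6667

0.6667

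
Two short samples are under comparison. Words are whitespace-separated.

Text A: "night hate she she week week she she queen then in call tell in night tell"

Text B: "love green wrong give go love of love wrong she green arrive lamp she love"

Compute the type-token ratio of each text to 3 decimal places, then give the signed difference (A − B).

TTR(A) = 9/16 = 0.563
TTR(B) = 9/15 = 0.600
Difference = 0.563 − 0.600 = -0.037

-0.037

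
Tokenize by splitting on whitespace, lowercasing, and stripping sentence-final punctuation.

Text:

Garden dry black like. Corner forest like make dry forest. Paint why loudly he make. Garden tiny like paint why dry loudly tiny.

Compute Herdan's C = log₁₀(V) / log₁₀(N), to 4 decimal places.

0.7925

N = 23, V = 12.
log₁₀(V) = 1.079181, log₁₀(N) = 1.361728
C = 1.079181 / 1.361728 = 0.7925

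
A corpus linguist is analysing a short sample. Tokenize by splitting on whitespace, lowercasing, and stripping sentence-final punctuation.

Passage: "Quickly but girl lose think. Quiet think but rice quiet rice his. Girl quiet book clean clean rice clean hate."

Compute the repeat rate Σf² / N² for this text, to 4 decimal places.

Frequencies: quiet:3, rice:3, clean:3, but:2, girl:2, think:2, quickly:1, lose:1, his:1, book:1, hate:1
Σf² = 44; N² = 400
Repeat rate = 44 / 400 = 0.1100

0.1100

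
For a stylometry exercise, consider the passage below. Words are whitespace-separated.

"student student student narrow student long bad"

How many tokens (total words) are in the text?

Tokens: student, student, student, narrow, student, long, bad
N = 7

7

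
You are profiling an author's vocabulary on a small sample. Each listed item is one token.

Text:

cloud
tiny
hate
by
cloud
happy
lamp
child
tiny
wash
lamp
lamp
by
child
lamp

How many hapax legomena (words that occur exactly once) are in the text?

Frequencies: lamp:4, cloud:2, tiny:2, by:2, child:2, hate:1, happy:1, wash:1
Hapax (freq=1): happy, hate, wash

3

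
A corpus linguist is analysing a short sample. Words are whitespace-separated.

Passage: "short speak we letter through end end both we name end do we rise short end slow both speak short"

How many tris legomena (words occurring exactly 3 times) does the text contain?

2

Frequencies: end:4, short:3, we:3, speak:2, both:2, letter:1, through:1, name:1, do:1, rise:1, slow:1
Words with frequency 3: short, we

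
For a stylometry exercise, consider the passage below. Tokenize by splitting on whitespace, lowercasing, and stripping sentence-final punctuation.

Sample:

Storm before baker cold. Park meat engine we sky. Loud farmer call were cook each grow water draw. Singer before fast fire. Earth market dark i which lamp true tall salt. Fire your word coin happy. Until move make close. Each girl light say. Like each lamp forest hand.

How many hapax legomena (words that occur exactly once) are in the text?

40

Frequencies: each:3, before:2, fire:2, lamp:2, storm:1, baker:1, cold:1, park:1, meat:1, engine:1, we:1, sky:1, loud:1, farmer:1, call:1, were:1, cook:1, grow:1, water:1, draw:1, … (24 more, each freq 1)
Hapax (freq=1): baker, call, close, coin, cold, cook, dark, draw, earth, engine, farmer, fast, forest, girl, grow, hand, happy, i, light, like, loud, make, market, meat, move, park, salt, say, singer, sky, storm, tall, true, until, water, we, were, which, word, your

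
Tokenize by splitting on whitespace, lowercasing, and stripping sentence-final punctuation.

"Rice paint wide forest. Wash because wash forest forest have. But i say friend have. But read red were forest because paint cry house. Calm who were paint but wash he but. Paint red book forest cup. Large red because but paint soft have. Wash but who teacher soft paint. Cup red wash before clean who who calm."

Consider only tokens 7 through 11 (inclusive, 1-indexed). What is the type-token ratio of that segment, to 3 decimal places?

0.800

Segment tokens 7–11: wash, forest, forest, have, but
Segment N = 5, segment V = 4.
TTR = 4 / 5 = 0.800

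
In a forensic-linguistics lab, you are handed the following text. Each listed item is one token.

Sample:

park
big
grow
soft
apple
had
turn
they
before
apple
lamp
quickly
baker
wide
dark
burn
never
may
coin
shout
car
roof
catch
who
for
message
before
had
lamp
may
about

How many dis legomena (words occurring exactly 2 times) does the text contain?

Frequencies: apple:2, had:2, before:2, lamp:2, may:2, park:1, big:1, grow:1, soft:1, turn:1, they:1, quickly:1, baker:1, wide:1, dark:1, burn:1, never:1, coin:1, shout:1, car:1, … (6 more, each freq 1)
Words with frequency 2: apple, before, had, lamp, may

5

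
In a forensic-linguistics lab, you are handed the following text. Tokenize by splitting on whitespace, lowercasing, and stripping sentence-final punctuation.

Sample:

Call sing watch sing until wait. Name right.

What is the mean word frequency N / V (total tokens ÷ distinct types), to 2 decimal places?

1.14

N = 8 tokens, V = 7 types.
Mean frequency = N / V = 8 / 7 = 1.14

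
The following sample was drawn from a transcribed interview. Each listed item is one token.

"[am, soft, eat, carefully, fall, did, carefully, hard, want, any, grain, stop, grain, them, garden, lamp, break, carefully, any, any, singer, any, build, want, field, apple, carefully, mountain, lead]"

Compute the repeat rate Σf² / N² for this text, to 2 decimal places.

0.07

Frequencies: carefully:4, any:4, want:2, grain:2, am:1, soft:1, eat:1, fall:1, did:1, hard:1, stop:1, them:1, garden:1, lamp:1, break:1, singer:1, build:1, field:1, apple:1, mountain:1, … (1 more, each freq 1)
Σf² = 57; N² = 841
Repeat rate = 57 / 841 = 0.07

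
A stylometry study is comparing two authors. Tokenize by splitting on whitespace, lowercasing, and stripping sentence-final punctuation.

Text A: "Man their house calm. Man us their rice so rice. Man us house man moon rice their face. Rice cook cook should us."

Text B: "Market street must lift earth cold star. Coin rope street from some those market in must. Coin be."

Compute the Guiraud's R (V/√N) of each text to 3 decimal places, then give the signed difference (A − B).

A: V=11, N=23, R=2.294
B: V=14, N=18, R=3.300
Difference = 2.294 − 3.300 = -1.006

-1.006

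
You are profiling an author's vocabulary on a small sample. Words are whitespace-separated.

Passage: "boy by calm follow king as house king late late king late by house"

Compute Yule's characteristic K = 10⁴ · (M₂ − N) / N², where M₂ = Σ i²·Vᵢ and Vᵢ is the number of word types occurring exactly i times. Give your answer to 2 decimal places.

Frequencies: king:3, late:3, by:2, house:2, boy:1, calm:1, follow:1, as:1
N = 14. Frequency spectrum: V_1=4, V_2=2, V_3=2
M₂ = 1²·4 + 2²·2 + 3²·2 = 30
K = 10000 × (30 − 14) / 14² = 816.33

816.33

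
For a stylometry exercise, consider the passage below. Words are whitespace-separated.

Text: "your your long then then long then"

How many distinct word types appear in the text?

3

Distinct types: {long, then, your}
V = 3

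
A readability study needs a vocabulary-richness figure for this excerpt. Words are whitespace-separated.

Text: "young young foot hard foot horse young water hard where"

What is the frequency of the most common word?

Frequencies: young:3, foot:2, hard:2, horse:1, water:1, where:1
Most common: 'young' with frequency 3.

3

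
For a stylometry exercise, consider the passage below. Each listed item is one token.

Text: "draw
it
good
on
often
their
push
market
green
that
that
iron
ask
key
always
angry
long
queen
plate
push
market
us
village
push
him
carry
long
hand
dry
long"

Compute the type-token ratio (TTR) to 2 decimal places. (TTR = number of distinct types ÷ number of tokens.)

N = 30 tokens, V = 24 types.
TTR = V / N = 24 / 30 = 0.80

0.80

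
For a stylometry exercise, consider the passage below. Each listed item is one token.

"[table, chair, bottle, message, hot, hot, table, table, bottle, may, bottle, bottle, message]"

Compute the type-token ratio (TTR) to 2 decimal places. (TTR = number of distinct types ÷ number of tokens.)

0.46

N = 13 tokens, V = 6 types.
TTR = V / N = 6 / 13 = 0.46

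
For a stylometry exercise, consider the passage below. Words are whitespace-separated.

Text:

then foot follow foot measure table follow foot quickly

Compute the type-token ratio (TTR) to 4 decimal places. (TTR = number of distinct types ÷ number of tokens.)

0.6667

N = 9 tokens, V = 6 types.
TTR = V / N = 6 / 9 = 0.6667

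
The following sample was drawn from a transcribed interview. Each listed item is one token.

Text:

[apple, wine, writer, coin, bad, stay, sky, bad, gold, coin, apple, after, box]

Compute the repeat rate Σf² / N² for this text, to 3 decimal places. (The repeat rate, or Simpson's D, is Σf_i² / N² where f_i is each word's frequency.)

0.112

Frequencies: apple:2, coin:2, bad:2, wine:1, writer:1, stay:1, sky:1, gold:1, after:1, box:1
Σf² = 19; N² = 169
Repeat rate = 19 / 169 = 0.112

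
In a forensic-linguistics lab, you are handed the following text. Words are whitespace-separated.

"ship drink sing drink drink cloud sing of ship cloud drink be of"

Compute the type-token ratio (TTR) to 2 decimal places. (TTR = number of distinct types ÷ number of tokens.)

0.46

N = 13 tokens, V = 6 types.
TTR = V / N = 6 / 13 = 0.46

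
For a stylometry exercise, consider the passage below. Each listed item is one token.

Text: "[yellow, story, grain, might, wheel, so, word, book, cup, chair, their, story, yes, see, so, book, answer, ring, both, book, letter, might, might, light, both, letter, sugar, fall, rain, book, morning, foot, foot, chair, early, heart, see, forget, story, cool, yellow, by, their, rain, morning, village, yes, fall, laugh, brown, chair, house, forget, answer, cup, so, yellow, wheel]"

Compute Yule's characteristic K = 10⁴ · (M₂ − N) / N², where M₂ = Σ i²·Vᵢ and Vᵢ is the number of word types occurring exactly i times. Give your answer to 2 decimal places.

202.14

Frequencies: book:4, yellow:3, story:3, might:3, so:3, chair:3, wheel:2, cup:2, their:2, yes:2, see:2, answer:2, both:2, letter:2, fall:2, rain:2, morning:2, foot:2, forget:2, grain:1, … (12 more, each freq 1)
N = 58. Frequency spectrum: V_1=13, V_2=13, V_3=5, V_4=1
M₂ = 1²·13 + 2²·13 + 3²·5 + 4²·1 = 126
K = 10000 × (126 − 58) / 58² = 202.14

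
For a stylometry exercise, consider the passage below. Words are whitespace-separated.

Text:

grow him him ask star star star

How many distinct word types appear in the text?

4

Distinct types: {ask, grow, him, star}
V = 4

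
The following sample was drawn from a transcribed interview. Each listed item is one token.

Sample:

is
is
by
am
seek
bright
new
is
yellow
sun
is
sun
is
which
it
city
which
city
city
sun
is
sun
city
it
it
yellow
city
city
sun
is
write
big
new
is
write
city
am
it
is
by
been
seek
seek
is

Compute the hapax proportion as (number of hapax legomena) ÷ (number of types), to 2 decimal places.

Frequencies: is:10, city:7, sun:5, it:4, seek:3, by:2, am:2, new:2, yellow:2, which:2, write:2, bright:1, big:1, been:1
Hapax count = 3; type count = 14.
Ratio = 3 / 14 = 0.21

0.21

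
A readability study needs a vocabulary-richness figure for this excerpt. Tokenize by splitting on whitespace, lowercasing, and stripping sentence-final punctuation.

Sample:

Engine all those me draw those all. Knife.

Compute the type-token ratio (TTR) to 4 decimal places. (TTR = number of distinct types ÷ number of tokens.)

0.7500

N = 8 tokens, V = 6 types.
TTR = V / N = 6 / 8 = 0.7500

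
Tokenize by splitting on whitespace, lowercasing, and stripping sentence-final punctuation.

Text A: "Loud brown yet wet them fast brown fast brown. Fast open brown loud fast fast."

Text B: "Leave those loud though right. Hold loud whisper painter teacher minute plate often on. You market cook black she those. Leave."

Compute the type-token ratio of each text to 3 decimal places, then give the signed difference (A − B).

TTR(A) = 7/15 = 0.467
TTR(B) = 18/21 = 0.857
Difference = 0.467 − 0.857 = -0.390

-0.390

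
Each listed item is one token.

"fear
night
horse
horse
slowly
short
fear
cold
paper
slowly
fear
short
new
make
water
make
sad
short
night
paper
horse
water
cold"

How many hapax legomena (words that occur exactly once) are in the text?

2

Frequencies: fear:3, horse:3, short:3, night:2, slowly:2, cold:2, paper:2, make:2, water:2, new:1, sad:1
Hapax (freq=1): new, sad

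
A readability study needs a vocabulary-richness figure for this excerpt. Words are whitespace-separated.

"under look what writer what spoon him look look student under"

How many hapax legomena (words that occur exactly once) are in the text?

Frequencies: look:3, under:2, what:2, writer:1, spoon:1, him:1, student:1
Hapax (freq=1): him, spoon, student, writer

4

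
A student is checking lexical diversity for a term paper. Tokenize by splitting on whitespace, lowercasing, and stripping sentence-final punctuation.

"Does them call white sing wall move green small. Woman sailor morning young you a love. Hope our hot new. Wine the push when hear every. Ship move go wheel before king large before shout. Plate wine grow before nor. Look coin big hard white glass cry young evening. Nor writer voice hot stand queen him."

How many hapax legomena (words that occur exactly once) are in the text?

Frequencies: before:3, white:2, move:2, young:2, hot:2, wine:2, nor:2, does:1, them:1, call:1, sing:1, wall:1, green:1, small:1, woman:1, sailor:1, morning:1, you:1, a:1, love:1, … (28 more, each freq 1)
Hapax (freq=1): a, big, call, coin, cry, does, evening, every, glass, go, green, grow, hard, hear, him, hope, king, large, look, love, morning, new, our, plate, push, queen, sailor, ship, shout, sing, small, stand, the, them, voice, wall, wheel, when, woman, writer, you

41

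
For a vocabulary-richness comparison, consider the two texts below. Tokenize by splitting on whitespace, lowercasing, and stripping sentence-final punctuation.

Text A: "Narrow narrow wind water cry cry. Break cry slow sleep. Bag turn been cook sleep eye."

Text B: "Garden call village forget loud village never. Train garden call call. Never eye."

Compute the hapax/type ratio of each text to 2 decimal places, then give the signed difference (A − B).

A: hapax=9, V=12, ratio=0.75
B: hapax=4, V=8, ratio=0.50
Difference = 0.75 − 0.50 = 0.25

0.25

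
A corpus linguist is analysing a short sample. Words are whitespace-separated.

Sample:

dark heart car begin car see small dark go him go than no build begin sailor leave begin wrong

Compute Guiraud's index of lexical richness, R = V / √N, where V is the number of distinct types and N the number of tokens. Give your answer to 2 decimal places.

N = 19, V = 14.
√N = 4.358899
R = 14 / 4.358899 = 3.21

3.21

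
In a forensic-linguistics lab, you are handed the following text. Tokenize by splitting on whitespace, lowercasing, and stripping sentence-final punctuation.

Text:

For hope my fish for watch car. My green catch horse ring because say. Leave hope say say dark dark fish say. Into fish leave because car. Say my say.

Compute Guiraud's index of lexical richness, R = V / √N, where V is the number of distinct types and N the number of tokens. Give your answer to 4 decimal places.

2.7386

N = 30, V = 15.
√N = 5.477226
R = 15 / 5.477226 = 2.7386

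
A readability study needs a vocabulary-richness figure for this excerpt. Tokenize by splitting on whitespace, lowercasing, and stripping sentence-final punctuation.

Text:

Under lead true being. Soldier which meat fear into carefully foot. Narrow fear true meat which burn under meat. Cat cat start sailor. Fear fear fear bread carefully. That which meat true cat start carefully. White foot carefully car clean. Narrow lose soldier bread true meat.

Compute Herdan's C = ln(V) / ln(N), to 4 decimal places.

0.8073

N = 46, V = 22.
ln(V) = 3.091042, ln(N) = 3.828641
C = 3.091042 / 3.828641 = 0.8073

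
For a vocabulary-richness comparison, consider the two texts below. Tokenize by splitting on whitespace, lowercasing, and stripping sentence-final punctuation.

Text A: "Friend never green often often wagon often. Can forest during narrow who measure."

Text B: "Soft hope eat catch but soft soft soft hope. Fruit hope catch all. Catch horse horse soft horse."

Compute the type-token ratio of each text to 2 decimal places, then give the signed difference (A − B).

0.41

TTR(A) = 11/13 = 0.85
TTR(B) = 8/18 = 0.44
Difference = 0.85 − 0.44 = 0.41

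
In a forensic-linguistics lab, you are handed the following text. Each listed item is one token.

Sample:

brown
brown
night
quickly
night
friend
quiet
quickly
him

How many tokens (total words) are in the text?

Tokens: brown, brown, night, quickly, night, friend, quiet, quickly, him
N = 9

9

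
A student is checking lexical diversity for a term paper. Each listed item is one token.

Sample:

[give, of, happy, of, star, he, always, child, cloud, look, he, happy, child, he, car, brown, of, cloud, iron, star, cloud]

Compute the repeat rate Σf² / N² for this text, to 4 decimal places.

0.1020

Frequencies: of:3, he:3, cloud:3, happy:2, star:2, child:2, give:1, always:1, look:1, car:1, brown:1, iron:1
Σf² = 45; N² = 441
Repeat rate = 45 / 441 = 0.1020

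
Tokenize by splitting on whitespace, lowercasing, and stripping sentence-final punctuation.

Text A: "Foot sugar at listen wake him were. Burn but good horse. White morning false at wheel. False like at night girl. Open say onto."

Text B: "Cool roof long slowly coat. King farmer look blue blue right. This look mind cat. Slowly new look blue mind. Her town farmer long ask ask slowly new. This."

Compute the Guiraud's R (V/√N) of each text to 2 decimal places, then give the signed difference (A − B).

A: V=21, N=24, R=4.29
B: V=17, N=29, R=3.16
Difference = 4.29 − 3.16 = 1.13

1.13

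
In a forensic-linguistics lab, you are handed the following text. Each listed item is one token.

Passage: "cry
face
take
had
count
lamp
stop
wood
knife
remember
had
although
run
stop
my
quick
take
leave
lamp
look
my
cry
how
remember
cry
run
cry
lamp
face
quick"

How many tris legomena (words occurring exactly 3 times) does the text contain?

1

Frequencies: cry:4, lamp:3, face:2, take:2, had:2, stop:2, remember:2, run:2, my:2, quick:2, count:1, wood:1, knife:1, although:1, leave:1, look:1, how:1
Words with frequency 3: lamp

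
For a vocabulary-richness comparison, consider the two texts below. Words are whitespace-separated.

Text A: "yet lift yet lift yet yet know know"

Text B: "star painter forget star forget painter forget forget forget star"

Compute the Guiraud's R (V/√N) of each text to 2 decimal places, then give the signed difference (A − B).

A: V=3, N=8, R=1.06
B: V=3, N=10, R=0.95
Difference = 1.06 − 0.95 = 0.11

0.11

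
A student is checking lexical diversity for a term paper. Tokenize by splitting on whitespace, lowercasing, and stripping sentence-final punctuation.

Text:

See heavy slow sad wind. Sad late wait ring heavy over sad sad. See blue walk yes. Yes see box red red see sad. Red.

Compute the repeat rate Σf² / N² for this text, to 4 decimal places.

0.1072

Frequencies: sad:5, see:4, red:3, heavy:2, yes:2, slow:1, wind:1, late:1, wait:1, ring:1, over:1, blue:1, walk:1, box:1
Σf² = 67; N² = 625
Repeat rate = 67 / 625 = 0.1072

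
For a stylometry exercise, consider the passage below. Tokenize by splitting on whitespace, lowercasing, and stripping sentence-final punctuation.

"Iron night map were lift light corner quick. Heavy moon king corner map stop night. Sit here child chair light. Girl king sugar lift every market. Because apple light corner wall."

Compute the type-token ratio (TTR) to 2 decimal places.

0.74

N = 31 tokens, V = 23 types.
TTR = V / N = 23 / 31 = 0.74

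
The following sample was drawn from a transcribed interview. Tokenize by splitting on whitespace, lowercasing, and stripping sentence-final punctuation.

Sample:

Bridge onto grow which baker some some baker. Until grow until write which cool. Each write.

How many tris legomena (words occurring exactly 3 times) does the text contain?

Frequencies: grow:2, which:2, baker:2, some:2, until:2, write:2, bridge:1, onto:1, cool:1, each:1
Words with frequency 3: (none)

0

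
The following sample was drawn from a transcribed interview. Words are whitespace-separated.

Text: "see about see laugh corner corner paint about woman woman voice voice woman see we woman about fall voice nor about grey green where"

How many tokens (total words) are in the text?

Tokens: see, about, see, laugh, corner, corner, paint, about, woman, woman, voice, voice, woman, see, we, woman, about, fall, voice, nor, about, grey, green, where
N = 24

24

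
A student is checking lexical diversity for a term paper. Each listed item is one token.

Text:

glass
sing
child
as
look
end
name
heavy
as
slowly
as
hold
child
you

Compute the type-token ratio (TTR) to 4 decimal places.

N = 14 tokens, V = 11 types.
TTR = V / N = 11 / 14 = 0.7857

0.7857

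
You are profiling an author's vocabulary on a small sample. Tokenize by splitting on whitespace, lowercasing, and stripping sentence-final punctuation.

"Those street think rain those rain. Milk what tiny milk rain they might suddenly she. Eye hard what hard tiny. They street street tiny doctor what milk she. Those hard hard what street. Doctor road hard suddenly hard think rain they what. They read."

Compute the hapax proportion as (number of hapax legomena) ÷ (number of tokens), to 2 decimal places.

Frequencies: hard:6, what:5, street:4, rain:4, they:4, those:3, milk:3, tiny:3, think:2, suddenly:2, she:2, doctor:2, might:1, eye:1, road:1, read:1
Hapax count = 4; token count = 44.
Ratio = 4 / 44 = 0.09

0.09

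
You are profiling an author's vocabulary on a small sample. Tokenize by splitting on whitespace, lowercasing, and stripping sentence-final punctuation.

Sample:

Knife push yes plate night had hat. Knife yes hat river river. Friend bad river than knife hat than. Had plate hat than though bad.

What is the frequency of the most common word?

4

Frequencies: hat:4, knife:3, river:3, than:3, yes:2, plate:2, had:2, bad:2, push:1, night:1, friend:1, though:1
Most common: 'hat' with frequency 4.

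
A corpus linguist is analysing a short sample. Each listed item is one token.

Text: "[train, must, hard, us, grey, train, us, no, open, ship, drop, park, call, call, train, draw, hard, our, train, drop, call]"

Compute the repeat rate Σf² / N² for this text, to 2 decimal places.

0.10

Frequencies: train:4, call:3, hard:2, us:2, drop:2, must:1, grey:1, no:1, open:1, ship:1, park:1, draw:1, our:1
Σf² = 45; N² = 441
Repeat rate = 45 / 441 = 0.10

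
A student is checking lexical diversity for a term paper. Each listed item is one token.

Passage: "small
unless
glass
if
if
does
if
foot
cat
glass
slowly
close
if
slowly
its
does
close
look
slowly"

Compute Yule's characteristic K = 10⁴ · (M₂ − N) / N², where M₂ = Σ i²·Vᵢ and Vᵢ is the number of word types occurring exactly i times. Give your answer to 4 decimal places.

664.8199

Frequencies: if:4, slowly:3, glass:2, does:2, close:2, small:1, unless:1, foot:1, cat:1, its:1, look:1
N = 19. Frequency spectrum: V_1=6, V_2=3, V_3=1, V_4=1
M₂ = 1²·6 + 2²·3 + 3²·1 + 4²·1 = 43
K = 10000 × (43 − 19) / 19² = 664.8199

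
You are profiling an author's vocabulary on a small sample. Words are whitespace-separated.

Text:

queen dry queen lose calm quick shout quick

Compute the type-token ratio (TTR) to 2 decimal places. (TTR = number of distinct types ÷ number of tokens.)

0.75

N = 8 tokens, V = 6 types.
TTR = V / N = 6 / 8 = 0.75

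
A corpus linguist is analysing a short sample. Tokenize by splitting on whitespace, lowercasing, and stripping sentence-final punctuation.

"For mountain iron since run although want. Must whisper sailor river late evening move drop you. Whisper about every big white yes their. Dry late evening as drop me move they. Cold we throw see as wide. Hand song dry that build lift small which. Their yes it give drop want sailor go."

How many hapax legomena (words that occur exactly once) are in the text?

30

Frequencies: drop:3, want:2, whisper:2, sailor:2, late:2, evening:2, move:2, yes:2, their:2, dry:2, as:2, for:1, mountain:1, iron:1, since:1, run:1, although:1, must:1, river:1, you:1, … (21 more, each freq 1)
Hapax (freq=1): about, although, big, build, cold, every, for, give, go, hand, iron, it, lift, me, mountain, must, river, run, see, since, small, song, that, they, throw, we, which, white, wide, you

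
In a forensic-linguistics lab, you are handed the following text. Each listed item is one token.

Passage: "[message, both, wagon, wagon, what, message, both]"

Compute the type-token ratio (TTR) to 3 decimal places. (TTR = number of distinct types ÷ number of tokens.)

N = 7 tokens, V = 4 types.
TTR = V / N = 4 / 7 = 0.571

0.571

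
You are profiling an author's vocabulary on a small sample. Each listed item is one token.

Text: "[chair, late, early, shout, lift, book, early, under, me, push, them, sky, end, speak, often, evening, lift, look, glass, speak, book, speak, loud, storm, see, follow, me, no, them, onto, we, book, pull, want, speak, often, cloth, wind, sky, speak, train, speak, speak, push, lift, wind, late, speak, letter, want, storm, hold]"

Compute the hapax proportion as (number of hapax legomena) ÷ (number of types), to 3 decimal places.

Frequencies: speak:8, lift:3, book:3, late:2, early:2, me:2, push:2, them:2, sky:2, often:2, storm:2, want:2, wind:2, chair:1, shout:1, under:1, end:1, evening:1, look:1, glass:1, … (11 more, each freq 1)
Hapax count = 18; type count = 31.
Ratio = 18 / 31 = 0.581

0.581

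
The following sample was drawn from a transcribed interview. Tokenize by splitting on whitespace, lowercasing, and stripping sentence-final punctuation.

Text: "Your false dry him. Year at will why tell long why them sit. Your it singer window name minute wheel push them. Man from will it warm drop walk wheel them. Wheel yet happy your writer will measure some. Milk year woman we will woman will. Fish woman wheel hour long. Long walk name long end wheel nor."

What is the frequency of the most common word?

Frequencies: will:5, wheel:5, long:4, your:3, them:3, woman:3, year:2, why:2, it:2, name:2, walk:2, false:1, dry:1, him:1, at:1, tell:1, sit:1, singer:1, window:1, minute:1, … (16 more, each freq 1)
Most common: 'will' with frequency 5.

5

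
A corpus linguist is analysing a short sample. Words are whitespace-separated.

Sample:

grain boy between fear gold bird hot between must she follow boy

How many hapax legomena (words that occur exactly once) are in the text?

Frequencies: boy:2, between:2, grain:1, fear:1, gold:1, bird:1, hot:1, must:1, she:1, follow:1
Hapax (freq=1): bird, fear, follow, gold, grain, hot, must, she

8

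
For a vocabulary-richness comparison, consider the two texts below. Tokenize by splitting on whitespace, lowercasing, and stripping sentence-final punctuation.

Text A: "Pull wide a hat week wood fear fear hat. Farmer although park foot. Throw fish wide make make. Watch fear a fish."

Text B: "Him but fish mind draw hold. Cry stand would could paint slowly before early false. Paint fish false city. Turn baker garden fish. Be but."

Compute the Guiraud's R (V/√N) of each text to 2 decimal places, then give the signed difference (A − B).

A: V=15, N=22, R=3.20
B: V=20, N=25, R=4.00
Difference = 3.20 − 4.00 = -0.80

-0.80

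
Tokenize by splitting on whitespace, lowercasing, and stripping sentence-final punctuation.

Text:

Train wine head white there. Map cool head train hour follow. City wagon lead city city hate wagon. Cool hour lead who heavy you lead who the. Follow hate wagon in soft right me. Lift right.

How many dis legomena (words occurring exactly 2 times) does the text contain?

Frequencies: city:3, wagon:3, lead:3, train:2, head:2, cool:2, hour:2, follow:2, hate:2, who:2, right:2, wine:1, white:1, there:1, map:1, heavy:1, you:1, the:1, in:1, soft:1, … (2 more, each freq 1)
Words with frequency 2: cool, follow, hate, head, hour, right, train, who

8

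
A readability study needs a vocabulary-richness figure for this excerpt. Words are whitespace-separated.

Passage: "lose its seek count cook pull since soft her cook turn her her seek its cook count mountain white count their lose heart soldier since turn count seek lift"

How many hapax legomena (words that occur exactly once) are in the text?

8

Frequencies: count:4, seek:3, cook:3, her:3, lose:2, its:2, since:2, turn:2, pull:1, soft:1, mountain:1, white:1, their:1, heart:1, soldier:1, lift:1
Hapax (freq=1): heart, lift, mountain, pull, soft, soldier, their, white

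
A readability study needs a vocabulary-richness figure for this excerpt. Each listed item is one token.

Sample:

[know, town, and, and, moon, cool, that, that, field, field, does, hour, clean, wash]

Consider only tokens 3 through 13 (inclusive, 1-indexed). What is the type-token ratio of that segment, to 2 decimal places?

0.73

Segment tokens 3–13: and, and, moon, cool, that, that, field, field, does, hour, clean
Segment N = 11, segment V = 8.
TTR = 8 / 11 = 0.73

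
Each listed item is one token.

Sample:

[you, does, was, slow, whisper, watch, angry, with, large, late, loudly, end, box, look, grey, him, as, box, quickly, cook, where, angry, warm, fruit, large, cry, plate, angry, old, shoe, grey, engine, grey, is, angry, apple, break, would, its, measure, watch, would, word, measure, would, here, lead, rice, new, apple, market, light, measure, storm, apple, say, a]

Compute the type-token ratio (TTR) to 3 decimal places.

N = 57 tokens, V = 43 types.
TTR = V / N = 43 / 57 = 0.754

0.754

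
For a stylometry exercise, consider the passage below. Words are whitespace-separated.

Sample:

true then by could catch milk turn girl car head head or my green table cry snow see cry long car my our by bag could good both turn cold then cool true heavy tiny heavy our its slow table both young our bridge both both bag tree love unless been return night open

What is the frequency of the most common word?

4

Frequencies: both:4, our:3, true:2, then:2, by:2, could:2, turn:2, car:2, head:2, my:2, table:2, cry:2, bag:2, heavy:2, catch:1, milk:1, girl:1, or:1, green:1, snow:1, … (17 more, each freq 1)
Most common: 'both' with frequency 4.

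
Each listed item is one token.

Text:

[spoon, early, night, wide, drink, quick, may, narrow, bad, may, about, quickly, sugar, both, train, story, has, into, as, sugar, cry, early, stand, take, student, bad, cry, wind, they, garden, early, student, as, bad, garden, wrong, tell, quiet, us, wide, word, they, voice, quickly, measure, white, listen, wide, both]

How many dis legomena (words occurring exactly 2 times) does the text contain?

Frequencies: early:3, wide:3, bad:3, may:2, quickly:2, sugar:2, both:2, as:2, cry:2, student:2, they:2, garden:2, spoon:1, night:1, drink:1, quick:1, narrow:1, about:1, train:1, story:1, … (14 more, each freq 1)
Words with frequency 2: as, both, cry, garden, may, quickly, student, sugar, they

9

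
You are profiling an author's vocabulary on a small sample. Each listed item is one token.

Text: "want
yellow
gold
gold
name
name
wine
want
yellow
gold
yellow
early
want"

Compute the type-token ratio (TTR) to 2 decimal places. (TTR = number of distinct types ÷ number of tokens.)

N = 13 tokens, V = 6 types.
TTR = V / N = 6 / 13 = 0.46

0.46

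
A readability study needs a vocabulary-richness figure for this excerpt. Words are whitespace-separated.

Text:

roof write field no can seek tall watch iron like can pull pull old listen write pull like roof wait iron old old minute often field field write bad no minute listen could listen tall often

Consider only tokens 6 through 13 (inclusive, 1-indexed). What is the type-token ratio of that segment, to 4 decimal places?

0.8750

Segment tokens 6–13: seek, tall, watch, iron, like, can, pull, pull
Segment N = 8, segment V = 7.
TTR = 7 / 8 = 0.8750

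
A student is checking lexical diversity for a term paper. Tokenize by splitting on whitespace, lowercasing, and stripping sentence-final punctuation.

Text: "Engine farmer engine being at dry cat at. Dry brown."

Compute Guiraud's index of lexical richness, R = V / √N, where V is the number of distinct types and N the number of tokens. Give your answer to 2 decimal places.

N = 10, V = 7.
√N = 3.162278
R = 7 / 3.162278 = 2.21

2.21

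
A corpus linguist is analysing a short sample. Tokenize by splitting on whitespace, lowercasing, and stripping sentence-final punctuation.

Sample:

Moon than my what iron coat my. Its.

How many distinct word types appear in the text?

Distinct types: {coat, iron, its, moon, my, than, what}
V = 7

7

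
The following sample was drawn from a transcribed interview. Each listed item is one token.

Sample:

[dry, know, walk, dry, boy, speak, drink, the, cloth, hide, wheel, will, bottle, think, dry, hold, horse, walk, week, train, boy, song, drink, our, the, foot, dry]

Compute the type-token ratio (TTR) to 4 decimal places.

0.7407

N = 27 tokens, V = 20 types.
TTR = V / N = 20 / 27 = 0.7407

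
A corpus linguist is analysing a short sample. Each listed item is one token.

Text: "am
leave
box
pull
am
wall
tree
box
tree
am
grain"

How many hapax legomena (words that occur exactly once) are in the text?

4

Frequencies: am:3, box:2, tree:2, leave:1, pull:1, wall:1, grain:1
Hapax (freq=1): grain, leave, pull, wall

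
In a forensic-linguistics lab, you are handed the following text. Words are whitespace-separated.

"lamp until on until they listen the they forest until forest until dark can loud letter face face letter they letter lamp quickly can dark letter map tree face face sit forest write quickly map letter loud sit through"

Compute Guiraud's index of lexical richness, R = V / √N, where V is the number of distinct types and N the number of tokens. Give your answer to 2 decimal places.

2.88

N = 39, V = 18.
√N = 6.244998
R = 18 / 6.244998 = 2.88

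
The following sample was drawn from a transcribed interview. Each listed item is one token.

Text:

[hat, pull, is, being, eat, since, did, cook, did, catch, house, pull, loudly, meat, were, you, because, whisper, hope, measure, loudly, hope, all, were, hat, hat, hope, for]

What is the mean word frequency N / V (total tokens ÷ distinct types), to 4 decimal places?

1.4000

N = 28 tokens, V = 20 types.
Mean frequency = N / V = 28 / 20 = 1.4000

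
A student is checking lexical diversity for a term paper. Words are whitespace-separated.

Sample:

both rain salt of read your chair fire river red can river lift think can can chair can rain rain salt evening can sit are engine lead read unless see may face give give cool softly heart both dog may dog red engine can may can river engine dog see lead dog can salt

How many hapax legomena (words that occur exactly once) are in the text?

13

Frequencies: can:8, dog:4, rain:3, salt:3, river:3, engine:3, may:3, both:2, read:2, chair:2, red:2, lead:2, see:2, give:2, of:1, your:1, fire:1, lift:1, think:1, evening:1, … (7 more, each freq 1)
Hapax (freq=1): are, cool, evening, face, fire, heart, lift, of, sit, softly, think, unless, your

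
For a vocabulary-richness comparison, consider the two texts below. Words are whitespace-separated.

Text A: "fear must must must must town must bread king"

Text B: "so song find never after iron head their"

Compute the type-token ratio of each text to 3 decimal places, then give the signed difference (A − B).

-0.444

TTR(A) = 5/9 = 0.556
TTR(B) = 8/8 = 1.000
Difference = 0.556 − 1.000 = -0.444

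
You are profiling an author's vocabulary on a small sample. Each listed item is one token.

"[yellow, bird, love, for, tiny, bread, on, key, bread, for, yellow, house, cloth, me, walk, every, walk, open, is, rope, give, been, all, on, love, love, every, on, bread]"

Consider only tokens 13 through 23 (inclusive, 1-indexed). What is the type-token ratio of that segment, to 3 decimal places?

Segment tokens 13–23: cloth, me, walk, every, walk, open, is, rope, give, been, all
Segment N = 11, segment V = 10.
TTR = 10 / 11 = 0.909

0.909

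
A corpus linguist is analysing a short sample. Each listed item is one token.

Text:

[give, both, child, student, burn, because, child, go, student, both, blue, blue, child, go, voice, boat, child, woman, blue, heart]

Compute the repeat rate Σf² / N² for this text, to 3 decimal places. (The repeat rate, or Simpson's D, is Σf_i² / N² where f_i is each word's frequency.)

Frequencies: child:4, blue:3, both:2, student:2, go:2, give:1, burn:1, because:1, voice:1, boat:1, woman:1, heart:1
Σf² = 44; N² = 400
Repeat rate = 44 / 400 = 0.110

0.110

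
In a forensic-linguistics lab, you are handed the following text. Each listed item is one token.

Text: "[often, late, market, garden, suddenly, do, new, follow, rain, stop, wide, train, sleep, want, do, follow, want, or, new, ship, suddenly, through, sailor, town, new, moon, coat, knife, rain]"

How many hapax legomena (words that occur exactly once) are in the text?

16

Frequencies: new:3, suddenly:2, do:2, follow:2, rain:2, want:2, often:1, late:1, market:1, garden:1, stop:1, wide:1, train:1, sleep:1, or:1, ship:1, through:1, sailor:1, town:1, moon:1, … (2 more, each freq 1)
Hapax (freq=1): coat, garden, knife, late, market, moon, often, or, sailor, ship, sleep, stop, through, town, train, wide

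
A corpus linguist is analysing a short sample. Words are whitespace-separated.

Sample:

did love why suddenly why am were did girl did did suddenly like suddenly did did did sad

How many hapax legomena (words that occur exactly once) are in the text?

Frequencies: did:7, suddenly:3, why:2, love:1, am:1, were:1, girl:1, like:1, sad:1
Hapax (freq=1): am, girl, like, love, sad, were

6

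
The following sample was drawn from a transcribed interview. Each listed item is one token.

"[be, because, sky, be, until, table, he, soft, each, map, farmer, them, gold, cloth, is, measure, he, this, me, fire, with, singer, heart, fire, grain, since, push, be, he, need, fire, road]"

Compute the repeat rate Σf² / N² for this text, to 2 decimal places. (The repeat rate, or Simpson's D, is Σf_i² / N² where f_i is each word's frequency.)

Frequencies: be:3, he:3, fire:3, because:1, sky:1, until:1, table:1, soft:1, each:1, map:1, farmer:1, them:1, gold:1, cloth:1, is:1, measure:1, this:1, me:1, with:1, singer:1, … (6 more, each freq 1)
Σf² = 50; N² = 1024
Repeat rate = 50 / 1024 = 0.05

0.05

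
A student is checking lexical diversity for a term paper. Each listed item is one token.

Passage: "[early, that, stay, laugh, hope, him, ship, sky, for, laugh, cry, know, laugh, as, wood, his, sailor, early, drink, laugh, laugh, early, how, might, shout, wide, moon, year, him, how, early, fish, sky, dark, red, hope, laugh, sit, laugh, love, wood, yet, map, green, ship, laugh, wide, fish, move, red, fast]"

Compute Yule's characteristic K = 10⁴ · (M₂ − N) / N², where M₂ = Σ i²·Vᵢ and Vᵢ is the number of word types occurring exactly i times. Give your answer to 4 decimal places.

Frequencies: laugh:8, early:4, hope:2, him:2, ship:2, sky:2, wood:2, how:2, wide:2, fish:2, red:2, that:1, stay:1, for:1, cry:1, know:1, as:1, his:1, sailor:1, drink:1, … (12 more, each freq 1)
N = 51. Frequency spectrum: V_1=21, V_2=9, V_4=1, V_8=1
M₂ = 1²·21 + 2²·9 + 4²·1 + 8²·1 = 137
K = 10000 × (137 − 51) / 51² = 330.6421

330.6421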